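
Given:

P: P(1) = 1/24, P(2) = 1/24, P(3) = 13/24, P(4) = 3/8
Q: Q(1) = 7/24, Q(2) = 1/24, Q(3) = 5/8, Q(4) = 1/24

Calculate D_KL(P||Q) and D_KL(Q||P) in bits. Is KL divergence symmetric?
D_KL(P||Q) = 0.9599 bits, D_KL(Q||P) = 0.8158 bits. No, KL divergence is not symmetric.

D_KL(P||Q) = Σ P(x) log₂(P(x)/Q(x))

Computing term by term:
  P(1)·log₂(P(1)/Q(1)) = (1/24)·log₂((1/24)/(7/24)) = -0.11697
  P(2)·log₂(P(2)/Q(2)) = (1/24)·log₂((1/24)/(1/24)) = 0.00000
  P(3)·log₂(P(3)/Q(3)) = (13/24)·log₂((13/24)/(5/8)) = -0.11183
  P(4)·log₂(P(4)/Q(4)) = (3/8)·log₂((3/8)/(1/24)) = 1.18872

D_KL(P||Q) = -0.11697 + 0.00000 - 0.11183 + 1.18872 = 0.95992 ≈ 0.9599 bits

D_KL(Q||P) = Σ Q(x) log₂(Q(x)/P(x))

Computing term by term:
  Q(1)·log₂(Q(1)/P(1)) = (7/24)·log₂((7/24)/(1/24)) = 0.81881
  Q(2)·log₂(Q(2)/P(2)) = (1/24)·log₂((1/24)/(1/24)) = 0.00000
  Q(3)·log₂(Q(3)/P(3)) = (5/8)·log₂((5/8)/(13/24)) = 0.12903
  Q(4)·log₂(Q(4)/P(4)) = (1/24)·log₂((1/24)/(3/8)) = -0.13208

D_KL(Q||P) = 0.81881 + 0.00000 + 0.12903 - 0.13208 = 0.81576 ≈ 0.8158 bits

These are NOT equal (difference: 0.1441 bits). KL divergence is asymmetric: D_KL(P||Q) ≠ D_KL(Q||P) in general.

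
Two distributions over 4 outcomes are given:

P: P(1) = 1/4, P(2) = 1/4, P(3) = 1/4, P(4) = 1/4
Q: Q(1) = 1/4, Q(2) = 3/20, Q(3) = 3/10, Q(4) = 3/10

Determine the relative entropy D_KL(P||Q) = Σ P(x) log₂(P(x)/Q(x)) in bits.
0.0527 bits

D_KL(P||Q) = Σ P(x) log₂(P(x)/Q(x))

Computing term by term:
  P(1)·log₂(P(1)/Q(1)) = (1/4)·log₂((1/4)/(1/4)) = 0.00000
  P(2)·log₂(P(2)/Q(2)) = (1/4)·log₂((1/4)/(3/20)) = 0.18424
  P(3)·log₂(P(3)/Q(3)) = (1/4)·log₂((1/4)/(3/10)) = -0.06576
  P(4)·log₂(P(4)/Q(4)) = (1/4)·log₂((1/4)/(3/10)) = -0.06576

D_KL(P||Q) = 0.00000 + 0.18424 - 0.06576 - 0.06576 = 0.05272 ≈ 0.0527 bits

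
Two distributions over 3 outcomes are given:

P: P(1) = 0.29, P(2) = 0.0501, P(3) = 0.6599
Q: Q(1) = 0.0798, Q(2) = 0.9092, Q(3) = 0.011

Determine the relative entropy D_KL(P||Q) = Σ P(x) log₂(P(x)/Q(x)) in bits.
4.2282 bits

D_KL(P||Q) = Σ P(x) log₂(P(x)/Q(x))

Computing term by term:
  P(1)·log₂(P(1)/Q(1)) = 0.29·log₂(0.29/0.0798) = 0.53986
  P(2)·log₂(P(2)/Q(2)) = 0.0501·log₂(0.0501/0.9092) = -0.20950
  P(3)·log₂(P(3)/Q(3)) = 0.6599·log₂(0.6599/0.011) = 3.89781

D_KL(P||Q) = 0.53986 - 0.20950 + 3.89781 = 4.22817 ≈ 4.2282 bits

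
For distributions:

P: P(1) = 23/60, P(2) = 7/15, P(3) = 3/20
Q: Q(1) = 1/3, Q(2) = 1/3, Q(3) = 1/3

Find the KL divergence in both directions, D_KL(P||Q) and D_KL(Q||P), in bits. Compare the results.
D_KL(P||Q) = 0.1310 bits, D_KL(Q||P) = 0.1550 bits. D_KL(Q||P) is larger than D_KL(P||Q) by 0.0240 bits; the two directions differ.

D_KL(P||Q) = Σ P(x) log₂(P(x)/Q(x))

Computing term by term:
  P(1)·log₂(P(1)/Q(1)) = (23/60)·log₂((23/60)/(1/3)) = 0.07729
  P(2)·log₂(P(2)/Q(2)) = (7/15)·log₂((7/15)/(1/3)) = 0.22653
  P(3)·log₂(P(3)/Q(3)) = (3/20)·log₂((3/20)/(1/3)) = -0.17280

D_KL(P||Q) = 0.07729 + 0.22653 - 0.17280 = 0.13102 ≈ 0.1310 bits

D_KL(Q||P) = Σ Q(x) log₂(Q(x)/P(x))

Computing term by term:
  Q(1)·log₂(Q(1)/P(1)) = (1/3)·log₂((1/3)/(23/60)) = -0.06721
  Q(2)·log₂(Q(2)/P(2)) = (1/3)·log₂((1/3)/(7/15)) = -0.16181
  Q(3)·log₂(Q(3)/P(3)) = (1/3)·log₂((1/3)/(3/20)) = 0.38400

D_KL(Q||P) = -0.06721 - 0.16181 + 0.38400 = 0.15498 ≈ 0.1550 bits

These are NOT equal (difference: 0.0240 bits). KL divergence is asymmetric: D_KL(P||Q) ≠ D_KL(Q||P) in general.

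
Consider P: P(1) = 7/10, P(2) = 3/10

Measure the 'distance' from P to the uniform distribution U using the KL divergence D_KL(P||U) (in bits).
0.1187 bits

U(i) = 1/2 for all i

D_KL(P||U) = Σ P(x) log₂(P(x) / (1/2))
           = Σ P(x) log₂(P(x)) + log₂(2)
           = log₂(2) - H(P)

H(P) = -Σ P(x) log₂(P(x)):
  -P(1)·log₂(P(1)) = -(7/10)·log₂(7/10) = 0.36020
  -P(2)·log₂(P(2)) = -(3/10)·log₂(3/10) = 0.52109
H(P) = 0.36020 + 0.52109 = 0.88129 bits

log₂(2) = 1.00000 bits

D_KL(P||U) = 1.00000 - 0.88129 = 0.11871 ≈ 0.1187 bits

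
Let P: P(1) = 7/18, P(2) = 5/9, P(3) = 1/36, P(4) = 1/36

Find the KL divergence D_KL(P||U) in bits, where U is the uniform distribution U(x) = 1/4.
0.7118 bits

U(i) = 1/4 for all i

D_KL(P||U) = Σ P(x) log₂(P(x) / (1/4))
           = Σ P(x) log₂(P(x)) + log₂(4)
           = log₂(4) - H(P)

H(P) = -Σ P(x) log₂(P(x)):
  -P(1)·log₂(P(1)) = -(7/18)·log₂(7/18) = 0.52989
  -P(2)·log₂(P(2)) = -(5/9)·log₂(5/9) = 0.47111
  -P(3)·log₂(P(3)) = -(1/36)·log₂(1/36) = 0.14361
  -P(4)·log₂(P(4)) = -(1/36)·log₂(1/36) = 0.14361
H(P) = 0.52989 + 0.47111 + 0.14361 + 0.14361 = 1.28822 bits

log₂(4) = 2.00000 bits

D_KL(P||U) = 2.00000 - 1.28822 = 0.71178 ≈ 0.7118 bits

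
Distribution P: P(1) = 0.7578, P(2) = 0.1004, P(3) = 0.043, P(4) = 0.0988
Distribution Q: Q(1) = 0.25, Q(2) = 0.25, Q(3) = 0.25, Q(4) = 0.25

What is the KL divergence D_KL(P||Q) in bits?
0.8387 bits

D_KL(P||Q) = Σ P(x) log₂(P(x)/Q(x))

Computing term by term:
  P(1)·log₂(P(1)/Q(1)) = 0.7578·log₂(0.7578/0.25) = 1.21240
  P(2)·log₂(P(2)/Q(2)) = 0.1004·log₂(0.1004/0.25) = -0.13214
  P(3)·log₂(P(3)/Q(3)) = 0.043·log₂(0.043/0.25) = -0.10920
  P(4)·log₂(P(4)/Q(4)) = 0.0988·log₂(0.0988/0.25) = -0.13233

D_KL(P||Q) = 1.21240 - 0.13214 - 0.10920 - 0.13233 = 0.83873 ≈ 0.8387 bits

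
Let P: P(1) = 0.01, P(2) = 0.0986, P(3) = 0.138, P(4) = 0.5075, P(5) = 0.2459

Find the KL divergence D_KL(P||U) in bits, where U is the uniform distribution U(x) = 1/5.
0.5374 bits

U(i) = 1/5 for all i

D_KL(P||U) = Σ P(x) log₂(P(x) / (1/5))
           = Σ P(x) log₂(P(x)) + log₂(5)
           = log₂(5) - H(P)

H(P) = -Σ P(x) log₂(P(x)):
  -P(1)·log₂(P(1)) = -(0.01)·log₂(0.01) = 0.06644
  -P(2)·log₂(P(2)) = -(0.0986)·log₂(0.0986) = 0.32955
  -P(3)·log₂(P(3)) = -(0.138)·log₂(0.138) = 0.39430
  -P(4)·log₂(P(4)) = -(0.5075)·log₂(0.5075) = 0.49660
  -P(5)·log₂(P(5)) = -(0.2459)·log₂(0.2459) = 0.49767
H(P) = 0.06644 + 0.32955 + 0.39430 + 0.49660 + 0.49767 = 1.78456 bits

log₂(5) = 2.32193 bits

D_KL(P||U) = 2.32193 - 1.78456 = 0.53737 ≈ 0.5374 bits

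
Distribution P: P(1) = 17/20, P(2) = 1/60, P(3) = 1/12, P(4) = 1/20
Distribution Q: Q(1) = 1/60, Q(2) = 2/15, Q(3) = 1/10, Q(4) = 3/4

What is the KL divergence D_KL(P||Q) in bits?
4.5543 bits

D_KL(P||Q) = Σ P(x) log₂(P(x)/Q(x))

Computing term by term:
  P(1)·log₂(P(1)/Q(1)) = (17/20)·log₂((17/20)/(1/60)) = 4.82156
  P(2)·log₂(P(2)/Q(2)) = (1/60)·log₂((1/60)/(2/15)) = -0.05000
  P(3)·log₂(P(3)/Q(3)) = (1/12)·log₂((1/12)/(1/10)) = -0.02192
  P(4)·log₂(P(4)/Q(4)) = (1/20)·log₂((1/20)/(3/4)) = -0.19534

D_KL(P||Q) = 4.82156 - 0.05000 - 0.02192 - 0.19534 = 4.55430 ≈ 4.5543 bits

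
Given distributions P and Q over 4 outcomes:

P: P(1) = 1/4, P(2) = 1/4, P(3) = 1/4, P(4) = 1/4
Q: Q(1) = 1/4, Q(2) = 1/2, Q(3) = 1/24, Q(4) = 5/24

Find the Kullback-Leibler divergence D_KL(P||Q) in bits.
0.4620 bits

D_KL(P||Q) = Σ P(x) log₂(P(x)/Q(x))

Computing term by term:
  P(1)·log₂(P(1)/Q(1)) = (1/4)·log₂((1/4)/(1/4)) = 0.00000
  P(2)·log₂(P(2)/Q(2)) = (1/4)·log₂((1/4)/(1/2)) = -0.25000
  P(3)·log₂(P(3)/Q(3)) = (1/4)·log₂((1/4)/(1/24)) = 0.64624
  P(4)·log₂(P(4)/Q(4)) = (1/4)·log₂((1/4)/(5/24)) = 0.06576

D_KL(P||Q) = 0.00000 - 0.25000 + 0.64624 + 0.06576 = 0.46200 ≈ 0.4620 bits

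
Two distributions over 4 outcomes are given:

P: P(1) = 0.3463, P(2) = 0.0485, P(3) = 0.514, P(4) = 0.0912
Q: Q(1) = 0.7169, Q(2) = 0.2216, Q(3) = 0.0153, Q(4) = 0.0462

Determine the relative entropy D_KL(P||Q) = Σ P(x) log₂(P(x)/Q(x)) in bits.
2.2257 bits

D_KL(P||Q) = Σ P(x) log₂(P(x)/Q(x))

Computing term by term:
  P(1)·log₂(P(1)/Q(1)) = 0.3463·log₂(0.3463/0.7169) = -0.36353
  P(2)·log₂(P(2)/Q(2)) = 0.0485·log₂(0.0485/0.2216) = -0.10631
  P(3)·log₂(P(3)/Q(3)) = 0.514·log₂(0.514/0.0153) = 2.60606
  P(4)·log₂(P(4)/Q(4)) = 0.0912·log₂(0.0912/0.0462) = 0.08948

D_KL(P||Q) = -0.36353 - 0.10631 + 2.60606 + 0.08948 = 2.22570 ≈ 2.2257 bits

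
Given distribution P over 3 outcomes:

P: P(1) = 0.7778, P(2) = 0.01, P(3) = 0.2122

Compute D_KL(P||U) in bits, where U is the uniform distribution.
0.7620 bits

U(i) = 1/3 for all i

D_KL(P||U) = Σ P(x) log₂(P(x) / (1/3))
           = Σ P(x) log₂(P(x)) + log₂(3)
           = log₂(3) - H(P)

H(P) = -Σ P(x) log₂(P(x)):
  -P(1)·log₂(P(1)) = -(0.7778)·log₂(0.7778) = 0.28197
  -P(2)·log₂(P(2)) = -(0.01)·log₂(0.01) = 0.06644
  -P(3)·log₂(P(3)) = -(0.2122)·log₂(0.2122) = 0.47459
H(P) = 0.28197 + 0.06644 + 0.47459 = 0.82300 bits

log₂(3) = 1.58496 bits

D_KL(P||U) = 1.58496 - 0.82300 = 0.76196 ≈ 0.7620 bits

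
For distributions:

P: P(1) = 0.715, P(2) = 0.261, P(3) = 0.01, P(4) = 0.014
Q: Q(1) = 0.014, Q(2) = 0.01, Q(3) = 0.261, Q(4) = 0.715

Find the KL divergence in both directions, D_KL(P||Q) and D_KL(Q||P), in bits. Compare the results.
D_KL(P||Q) = 5.1590 bits, D_KL(Q||P) = 5.1590 bits. The two directions give exactly the same value for this pair.

D_KL(P||Q) = Σ P(x) log₂(P(x)/Q(x))

Computing term by term:
  P(1)·log₂(P(1)/Q(1)) = 0.715·log₂(0.715/0.014) = 4.05723
  P(2)·log₂(P(2)/Q(2)) = 0.261·log₂(0.261/0.01) = 1.22826
  P(3)·log₂(P(3)/Q(3)) = 0.01·log₂(0.01/0.261) = -0.04706
  P(4)·log₂(P(4)/Q(4)) = 0.014·log₂(0.014/0.715) = -0.07944

D_KL(P||Q) = 4.05723 + 1.22826 - 0.04706 - 0.07944 = 5.15899 ≈ 5.1590 bits

D_KL(Q||P) = Σ Q(x) log₂(Q(x)/P(x))

Computing term by term:
  Q(1)·log₂(Q(1)/P(1)) = 0.014·log₂(0.014/0.715) = -0.07944
  Q(2)·log₂(Q(2)/P(2)) = 0.01·log₂(0.01/0.261) = -0.04706
  Q(3)·log₂(Q(3)/P(3)) = 0.261·log₂(0.261/0.01) = 1.22826
  Q(4)·log₂(Q(4)/P(4)) = 0.715·log₂(0.715/0.014) = 4.05723

D_KL(Q||P) = -0.07944 - 0.04706 + 1.22826 + 4.05723 = 5.15899 ≈ 5.1590 bits

These ARE equal here. Q is P with outcomes relabeled (Q(1) = P(4), Q(2) = P(3), Q(3) = P(2), Q(4) = P(1)) by a relabeling that is its own inverse, so the two sums contain exactly the same terms in a different order. This is a special case — KL divergence is not symmetric in general: D_KL(P||Q) ≠ D_KL(Q||P) for most P, Q.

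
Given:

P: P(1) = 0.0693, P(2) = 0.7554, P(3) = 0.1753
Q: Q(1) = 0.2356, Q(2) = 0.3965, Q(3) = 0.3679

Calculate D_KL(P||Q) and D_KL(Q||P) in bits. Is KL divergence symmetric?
D_KL(P||Q) = 0.3926 bits, D_KL(Q||P) = 0.4407 bits. No, KL divergence is not symmetric.

D_KL(P||Q) = Σ P(x) log₂(P(x)/Q(x))

Computing term by term:
  P(1)·log₂(P(1)/Q(1)) = 0.0693·log₂(0.0693/0.2356) = -0.12234
  P(2)·log₂(P(2)/Q(2)) = 0.7554·log₂(0.7554/0.3965) = 0.70246
  P(3)·log₂(P(3)/Q(3)) = 0.1753·log₂(0.1753/0.3679) = -0.18748

D_KL(P||Q) = -0.12234 + 0.70246 - 0.18748 = 0.39264 ≈ 0.3926 bits

D_KL(Q||P) = Σ Q(x) log₂(Q(x)/P(x))

Computing term by term:
  Q(1)·log₂(Q(1)/P(1)) = 0.2356·log₂(0.2356/0.0693) = 0.41593
  Q(2)·log₂(Q(2)/P(2)) = 0.3965·log₂(0.3965/0.7554) = -0.36871
  Q(3)·log₂(Q(3)/P(3)) = 0.3679·log₂(0.3679/0.1753) = 0.39346

D_KL(Q||P) = 0.41593 - 0.36871 + 0.39346 = 0.44068 ≈ 0.4407 bits

These are NOT equal (difference: 0.0481 bits). KL divergence is asymmetric: D_KL(P||Q) ≠ D_KL(Q||P) in general.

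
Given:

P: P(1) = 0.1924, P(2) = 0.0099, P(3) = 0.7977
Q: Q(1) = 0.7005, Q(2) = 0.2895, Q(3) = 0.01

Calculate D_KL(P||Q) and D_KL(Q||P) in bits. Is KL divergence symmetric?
D_KL(P||Q) = 4.6328 bits, D_KL(Q||P) = 2.6526 bits. No, KL divergence is not symmetric.

D_KL(P||Q) = Σ P(x) log₂(P(x)/Q(x))

Computing term by term:
  P(1)·log₂(P(1)/Q(1)) = 0.1924·log₂(0.1924/0.7005) = -0.35869
  P(2)·log₂(P(2)/Q(2)) = 0.0099·log₂(0.0099/0.2895) = -0.04821
  P(3)·log₂(P(3)/Q(3)) = 0.7977·log₂(0.7977/0.01) = 5.03969

D_KL(P||Q) = -0.35869 - 0.04821 + 5.03969 = 4.63279 ≈ 4.6328 bits

D_KL(Q||P) = Σ Q(x) log₂(Q(x)/P(x))

Computing term by term:
  Q(1)·log₂(Q(1)/P(1)) = 0.7005·log₂(0.7005/0.1924) = 1.30593
  Q(2)·log₂(Q(2)/P(2)) = 0.2895·log₂(0.2895/0.0099) = 1.40986
  Q(3)·log₂(Q(3)/P(3)) = 0.01·log₂(0.01/0.7977) = -0.06318

D_KL(Q||P) = 1.30593 + 1.40986 - 0.06318 = 2.65261 ≈ 2.6526 bits

These are NOT equal (difference: 1.9802 bits). KL divergence is asymmetric: D_KL(P||Q) ≠ D_KL(Q||P) in general.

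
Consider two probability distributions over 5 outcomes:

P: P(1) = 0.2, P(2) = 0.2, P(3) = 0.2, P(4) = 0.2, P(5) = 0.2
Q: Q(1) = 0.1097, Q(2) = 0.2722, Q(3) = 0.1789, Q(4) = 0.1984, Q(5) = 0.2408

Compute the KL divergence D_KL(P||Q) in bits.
0.0653 bits

D_KL(P||Q) = Σ P(x) log₂(P(x)/Q(x))

Computing term by term:
  P(1)·log₂(P(1)/Q(1)) = 0.2·log₂(0.2/0.1097) = 0.17329
  P(2)·log₂(P(2)/Q(2)) = 0.2·log₂(0.2/0.2722) = -0.08893
  P(3)·log₂(P(3)/Q(3)) = 0.2·log₂(0.2/0.1789) = 0.03217
  P(4)·log₂(P(4)/Q(4)) = 0.2·log₂(0.2/0.1984) = 0.00232
  P(5)·log₂(P(5)/Q(5)) = 0.2·log₂(0.2/0.2408) = -0.05357

D_KL(P||Q) = 0.17329 - 0.08893 + 0.03217 + 0.00232 - 0.05357 = 0.06528 ≈ 0.0653 bits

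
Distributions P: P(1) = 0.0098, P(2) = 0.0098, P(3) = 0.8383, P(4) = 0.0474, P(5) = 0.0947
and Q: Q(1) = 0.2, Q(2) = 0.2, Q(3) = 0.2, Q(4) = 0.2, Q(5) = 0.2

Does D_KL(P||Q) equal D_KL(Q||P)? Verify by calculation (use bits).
D_KL(P||Q) = 1.4473 bits, D_KL(Q||P) = 1.9581 bits. No — D_KL(P||Q) ≠ D_KL(Q||P) for this pair.

D_KL(P||Q) = Σ P(x) log₂(P(x)/Q(x))

Computing term by term:
  P(1)·log₂(P(1)/Q(1)) = 0.0098·log₂(0.0098/0.2) = -0.04264
  P(2)·log₂(P(2)/Q(2)) = 0.0098·log₂(0.0098/0.2) = -0.04264
  P(3)·log₂(P(3)/Q(3)) = 0.8383·log₂(0.8383/0.2) = 1.73316
  P(4)·log₂(P(4)/Q(4)) = 0.0474·log₂(0.0474/0.2) = -0.09845
  P(5)·log₂(P(5)/Q(5)) = 0.0947·log₂(0.0947/0.2) = -0.10214

D_KL(P||Q) = -0.04264 - 0.04264 + 1.73316 - 0.09845 - 0.10214 = 1.44729 ≈ 1.4473 bits

D_KL(Q||P) = Σ Q(x) log₂(Q(x)/P(x))

Computing term by term:
  Q(1)·log₂(Q(1)/P(1)) = 0.2·log₂(0.2/0.0098) = 0.87021
  Q(2)·log₂(Q(2)/P(2)) = 0.2·log₂(0.2/0.0098) = 0.87021
  Q(3)·log₂(Q(3)/P(3)) = 0.2·log₂(0.2/0.8383) = -0.41349
  Q(4)·log₂(Q(4)/P(4)) = 0.2·log₂(0.2/0.0474) = 0.41541
  Q(5)·log₂(Q(5)/P(5)) = 0.2·log₂(0.2/0.0947) = 0.21571

D_KL(Q||P) = 0.87021 + 0.87021 - 0.41349 + 0.41541 + 0.21571 = 1.95805 ≈ 1.9581 bits

These are NOT equal (difference: 0.5108 bits). KL divergence is asymmetric: D_KL(P||Q) ≠ D_KL(Q||P) in general.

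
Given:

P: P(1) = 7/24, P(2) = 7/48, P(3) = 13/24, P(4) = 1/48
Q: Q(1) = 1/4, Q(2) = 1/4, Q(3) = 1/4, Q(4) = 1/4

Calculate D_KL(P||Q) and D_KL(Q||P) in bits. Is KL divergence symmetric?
D_KL(P||Q) = 0.4810 bits, D_KL(Q||P) = 0.7562 bits. No, KL divergence is not symmetric.

D_KL(P||Q) = Σ P(x) log₂(P(x)/Q(x))

Computing term by term:
  P(1)·log₂(P(1)/Q(1)) = (7/24)·log₂((7/24)/(1/4)) = 0.06486
  P(2)·log₂(P(2)/Q(2)) = (7/48)·log₂((7/48)/(1/4)) = -0.11340
  P(3)·log₂(P(3)/Q(3)) = (13/24)·log₂((13/24)/(1/4)) = 0.60422
  P(4)·log₂(P(4)/Q(4)) = (1/48)·log₂((1/48)/(1/4)) = -0.07469

D_KL(P||Q) = 0.06486 - 0.11340 + 0.60422 - 0.07469 = 0.48099 ≈ 0.4810 bits

D_KL(Q||P) = Σ Q(x) log₂(Q(x)/P(x))

Computing term by term:
  Q(1)·log₂(Q(1)/P(1)) = (1/4)·log₂((1/4)/(7/24)) = -0.05560
  Q(2)·log₂(Q(2)/P(2)) = (1/4)·log₂((1/4)/(7/48)) = 0.19440
  Q(3)·log₂(Q(3)/P(3)) = (1/4)·log₂((1/4)/(13/24)) = -0.27887
  Q(4)·log₂(Q(4)/P(4)) = (1/4)·log₂((1/4)/(1/48)) = 0.89624

D_KL(Q||P) = -0.05560 + 0.19440 - 0.27887 + 0.89624 = 0.75617 ≈ 0.7562 bits

These are NOT equal (difference: 0.2752 bits). KL divergence is asymmetric: D_KL(P||Q) ≠ D_KL(Q||P) in general.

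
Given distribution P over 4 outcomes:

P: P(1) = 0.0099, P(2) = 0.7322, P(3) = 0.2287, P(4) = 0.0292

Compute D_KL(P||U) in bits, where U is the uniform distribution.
0.9692 bits

U(i) = 1/4 for all i

D_KL(P||U) = Σ P(x) log₂(P(x) / (1/4))
           = Σ P(x) log₂(P(x)) + log₂(4)
           = log₂(4) - H(P)

H(P) = -Σ P(x) log₂(P(x)):
  -P(1)·log₂(P(1)) = -(0.0099)·log₂(0.0099) = 0.06592
  -P(2)·log₂(P(2)) = -(0.7322)·log₂(0.7322) = 0.32926
  -P(3)·log₂(P(3)) = -(0.2287)·log₂(0.2287) = 0.48678
  -P(4)·log₂(P(4)) = -(0.0292)·log₂(0.0292) = 0.14886
H(P) = 0.06592 + 0.32926 + 0.48678 + 0.14886 = 1.03082 bits

log₂(4) = 2.00000 bits

D_KL(P||U) = 2.00000 - 1.03082 = 0.96918 ≈ 0.9692 bits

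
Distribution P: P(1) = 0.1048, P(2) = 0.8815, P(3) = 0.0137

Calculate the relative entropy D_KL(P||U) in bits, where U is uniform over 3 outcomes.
0.9987 bits

U(i) = 1/3 for all i

D_KL(P||U) = Σ P(x) log₂(P(x) / (1/3))
           = Σ P(x) log₂(P(x)) + log₂(3)
           = log₂(3) - H(P)

H(P) = -Σ P(x) log₂(P(x)):
  -P(1)·log₂(P(1)) = -(0.1048)·log₂(0.1048) = 0.34105
  -P(2)·log₂(P(2)) = -(0.8815)·log₂(0.8815) = 0.16040
  -P(3)·log₂(P(3)) = -(0.0137)·log₂(0.0137) = 0.08480
H(P) = 0.34105 + 0.16040 + 0.08480 = 0.58625 bits

log₂(3) = 1.58496 bits

D_KL(P||U) = 1.58496 - 0.58625 = 0.99871 ≈ 0.9987 bits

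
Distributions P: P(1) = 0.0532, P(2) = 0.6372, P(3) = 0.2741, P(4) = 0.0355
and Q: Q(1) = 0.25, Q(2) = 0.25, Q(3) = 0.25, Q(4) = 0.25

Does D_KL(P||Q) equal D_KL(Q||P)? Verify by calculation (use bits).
D_KL(P||Q) = 0.6778 bits, D_KL(Q||P) = 0.8915 bits. No — D_KL(P||Q) ≠ D_KL(Q||P) for this pair.

D_KL(P||Q) = Σ P(x) log₂(P(x)/Q(x))

Computing term by term:
  P(1)·log₂(P(1)/Q(1)) = 0.0532·log₂(0.0532/0.25) = -0.11877
  P(2)·log₂(P(2)/Q(2)) = 0.6372·log₂(0.6372/0.25) = 0.86010
  P(3)·log₂(P(3)/Q(3)) = 0.2741·log₂(0.2741/0.25) = 0.03639
  P(4)·log₂(P(4)/Q(4)) = 0.0355·log₂(0.0355/0.25) = -0.09997

D_KL(P||Q) = -0.11877 + 0.86010 + 0.03639 - 0.09997 = 0.67775 ≈ 0.6778 bits

D_KL(Q||P) = Σ Q(x) log₂(Q(x)/P(x))

Computing term by term:
  Q(1)·log₂(Q(1)/P(1)) = 0.25·log₂(0.25/0.0532) = 0.55811
  Q(2)·log₂(Q(2)/P(2)) = 0.25·log₂(0.25/0.6372) = -0.33745
  Q(3)·log₂(Q(3)/P(3)) = 0.25·log₂(0.25/0.2741) = -0.03319
  Q(4)·log₂(Q(4)/P(4)) = 0.25·log₂(0.25/0.0355) = 0.70401

D_KL(Q||P) = 0.55811 - 0.33745 - 0.03319 + 0.70401 = 0.89148 ≈ 0.8915 bits

These are NOT equal (difference: 0.2137 bits). KL divergence is asymmetric: D_KL(P||Q) ≠ D_KL(Q||P) in general.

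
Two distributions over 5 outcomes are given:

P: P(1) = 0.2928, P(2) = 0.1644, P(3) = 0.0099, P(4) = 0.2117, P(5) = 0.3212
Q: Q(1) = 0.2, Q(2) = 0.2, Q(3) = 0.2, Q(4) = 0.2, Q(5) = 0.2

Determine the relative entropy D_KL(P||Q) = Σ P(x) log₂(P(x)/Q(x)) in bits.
0.3085 bits

D_KL(P||Q) = Σ P(x) log₂(P(x)/Q(x))

Computing term by term:
  P(1)·log₂(P(1)/Q(1)) = 0.2928·log₂(0.2928/0.2) = 0.16102
  P(2)·log₂(P(2)/Q(2)) = 0.1644·log₂(0.1644/0.2) = -0.04649
  P(3)·log₂(P(3)/Q(3)) = 0.0099·log₂(0.0099/0.2) = -0.04293
  P(4)·log₂(P(4)/Q(4)) = 0.2117·log₂(0.2117/0.2) = 0.01736
  P(5)·log₂(P(5)/Q(5)) = 0.3212·log₂(0.3212/0.2) = 0.21953

D_KL(P||Q) = 0.16102 - 0.04649 - 0.04293 + 0.01736 + 0.21953 = 0.30849 ≈ 0.3085 bits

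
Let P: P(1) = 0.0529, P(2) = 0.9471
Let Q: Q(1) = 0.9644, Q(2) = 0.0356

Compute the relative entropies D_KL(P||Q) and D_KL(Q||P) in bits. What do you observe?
D_KL(P||Q) = 4.2616 bits, D_KL(Q||P) = 3.8707 bits. The two directions give different values (D_KL(P||Q) exceeds D_KL(Q||P) by 0.3909 bits): KL divergence is asymmetric.

D_KL(P||Q) = Σ P(x) log₂(P(x)/Q(x))

Computing term by term:
  P(1)·log₂(P(1)/Q(1)) = 0.0529·log₂(0.0529/0.9644) = -0.22156
  P(2)·log₂(P(2)/Q(2)) = 0.9471·log₂(0.9471/0.0356) = 4.48316

D_KL(P||Q) = -0.22156 + 4.48316 = 4.26160 ≈ 4.2616 bits

D_KL(Q||P) = Σ Q(x) log₂(Q(x)/P(x))

Computing term by term:
  Q(1)·log₂(Q(1)/P(1)) = 0.9644·log₂(0.9644/0.0529) = 4.03919
  Q(2)·log₂(Q(2)/P(2)) = 0.0356·log₂(0.0356/0.9471) = -0.16852

D_KL(Q||P) = 4.03919 - 0.16852 = 3.87067 ≈ 3.8707 bits

These are NOT equal (difference: 0.3909 bits). KL divergence is asymmetric: D_KL(P||Q) ≠ D_KL(Q||P) in general.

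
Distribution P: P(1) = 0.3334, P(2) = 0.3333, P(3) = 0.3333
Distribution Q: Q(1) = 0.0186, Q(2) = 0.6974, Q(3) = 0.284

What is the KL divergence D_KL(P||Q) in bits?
1.1102 bits

D_KL(P||Q) = Σ P(x) log₂(P(x)/Q(x))

Computing term by term:
  P(1)·log₂(P(1)/Q(1)) = 0.3334·log₂(0.3334/0.0186) = 1.38824
  P(2)·log₂(P(2)/Q(2)) = 0.3333·log₂(0.3333/0.6974) = -0.35502
  P(3)·log₂(P(3)/Q(3)) = 0.3333·log₂(0.3333/0.284) = 0.07697

D_KL(P||Q) = 1.38824 - 0.35502 + 0.07697 = 1.11019 ≈ 1.1102 bits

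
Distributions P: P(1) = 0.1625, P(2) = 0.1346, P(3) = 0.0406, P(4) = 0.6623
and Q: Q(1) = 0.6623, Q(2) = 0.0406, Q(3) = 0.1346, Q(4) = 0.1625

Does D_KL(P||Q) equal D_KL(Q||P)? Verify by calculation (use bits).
D_KL(P||Q) = 1.1757 bits, D_KL(Q||P) = 1.1757 bits. Yes — for this pair D_KL(P||Q) = D_KL(Q||P).

D_KL(P||Q) = Σ P(x) log₂(P(x)/Q(x))

Computing term by term:
  P(1)·log₂(P(1)/Q(1)) = 0.1625·log₂(0.1625/0.6623) = -0.32939
  P(2)·log₂(P(2)/Q(2)) = 0.1346·log₂(0.1346/0.0406) = 0.23274
  P(3)·log₂(P(3)/Q(3)) = 0.0406·log₂(0.0406/0.1346) = -0.07020
  P(4)·log₂(P(4)/Q(4)) = 0.6623·log₂(0.6623/0.1625) = 1.34251

D_KL(P||Q) = -0.32939 + 0.23274 - 0.07020 + 1.34251 = 1.17566 ≈ 1.1757 bits

D_KL(Q||P) = Σ Q(x) log₂(Q(x)/P(x))

Computing term by term:
  Q(1)·log₂(Q(1)/P(1)) = 0.6623·log₂(0.6623/0.1625) = 1.34251
  Q(2)·log₂(Q(2)/P(2)) = 0.0406·log₂(0.0406/0.1346) = -0.07020
  Q(3)·log₂(Q(3)/P(3)) = 0.1346·log₂(0.1346/0.0406) = 0.23274
  Q(4)·log₂(Q(4)/P(4)) = 0.1625·log₂(0.1625/0.6623) = -0.32939

D_KL(Q||P) = 1.34251 - 0.07020 + 0.23274 - 0.32939 = 1.17566 ≈ 1.1757 bits

These ARE equal here. Q is P with outcomes relabeled (Q(1) = P(4), Q(2) = P(3), Q(3) = P(2), Q(4) = P(1)) by a relabeling that is its own inverse, so the two sums contain exactly the same terms in a different order. This is a special case — KL divergence is not symmetric in general: D_KL(P||Q) ≠ D_KL(Q||P) for most P, Q.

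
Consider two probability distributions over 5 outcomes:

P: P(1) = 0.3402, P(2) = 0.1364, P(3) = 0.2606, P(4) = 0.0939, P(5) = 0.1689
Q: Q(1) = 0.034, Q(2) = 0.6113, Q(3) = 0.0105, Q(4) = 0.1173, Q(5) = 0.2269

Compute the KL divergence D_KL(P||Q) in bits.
1.9406 bits

D_KL(P||Q) = Σ P(x) log₂(P(x)/Q(x))

Computing term by term:
  P(1)·log₂(P(1)/Q(1)) = 0.3402·log₂(0.3402/0.034) = 1.13041
  P(2)·log₂(P(2)/Q(2)) = 0.1364·log₂(0.1364/0.6113) = -0.29517
  P(3)·log₂(P(3)/Q(3)) = 0.2606·log₂(0.2606/0.0105) = 1.20746
  P(4)·log₂(P(4)/Q(4)) = 0.0939·log₂(0.0939/0.1173) = -0.03014
  P(5)·log₂(P(5)/Q(5)) = 0.1689·log₂(0.1689/0.2269) = -0.07193

D_KL(P||Q) = 1.13041 - 0.29517 + 1.20746 - 0.03014 - 0.07193 = 1.94063 ≈ 1.9406 bits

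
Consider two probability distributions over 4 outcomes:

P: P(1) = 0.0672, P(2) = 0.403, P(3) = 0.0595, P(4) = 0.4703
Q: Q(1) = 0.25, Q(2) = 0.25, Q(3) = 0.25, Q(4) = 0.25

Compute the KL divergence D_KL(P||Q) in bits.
0.4558 bits

D_KL(P||Q) = Σ P(x) log₂(P(x)/Q(x))

Computing term by term:
  P(1)·log₂(P(1)/Q(1)) = 0.0672·log₂(0.0672/0.25) = -0.12737
  P(2)·log₂(P(2)/Q(2)) = 0.403·log₂(0.403/0.25) = 0.27761
  P(3)·log₂(P(3)/Q(3)) = 0.0595·log₂(0.0595/0.25) = -0.12322
  P(4)·log₂(P(4)/Q(4)) = 0.4703·log₂(0.4703/0.25) = 0.42875

D_KL(P||Q) = -0.12737 + 0.27761 - 0.12322 + 0.42875 = 0.45577 ≈ 0.4558 bits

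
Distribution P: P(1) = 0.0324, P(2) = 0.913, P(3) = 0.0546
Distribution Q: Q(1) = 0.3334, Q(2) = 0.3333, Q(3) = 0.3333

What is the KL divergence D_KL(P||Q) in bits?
1.0758 bits

D_KL(P||Q) = Σ P(x) log₂(P(x)/Q(x))

Computing term by term:
  P(1)·log₂(P(1)/Q(1)) = 0.0324·log₂(0.0324/0.3334) = -0.10897
  P(2)·log₂(P(2)/Q(2)) = 0.913·log₂(0.913/0.3333) = 1.32731
  P(3)·log₂(P(3)/Q(3)) = 0.0546·log₂(0.0546/0.3333) = -0.14250

D_KL(P||Q) = -0.10897 + 1.32731 - 0.14250 = 1.07584 ≈ 1.0758 bits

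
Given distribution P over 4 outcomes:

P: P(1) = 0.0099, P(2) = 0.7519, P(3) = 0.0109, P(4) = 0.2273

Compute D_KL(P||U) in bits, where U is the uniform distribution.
1.0679 bits

U(i) = 1/4 for all i

D_KL(P||U) = Σ P(x) log₂(P(x) / (1/4))
           = Σ P(x) log₂(P(x)) + log₂(4)
           = log₂(4) - H(P)

H(P) = -Σ P(x) log₂(P(x)):
  -P(1)·log₂(P(1)) = -(0.0099)·log₂(0.0099) = 0.06592
  -P(2)·log₂(P(2)) = -(0.7519)·log₂(0.7519) = 0.30932
  -P(3)·log₂(P(3)) = -(0.0109)·log₂(0.0109) = 0.07106
  -P(4)·log₂(P(4)) = -(0.2273)·log₂(0.2273) = 0.48582
H(P) = 0.06592 + 0.30932 + 0.07106 + 0.48582 = 0.93212 bits

log₂(4) = 2.00000 bits

D_KL(P||U) = 2.00000 - 0.93212 = 1.06788 ≈ 1.0679 bits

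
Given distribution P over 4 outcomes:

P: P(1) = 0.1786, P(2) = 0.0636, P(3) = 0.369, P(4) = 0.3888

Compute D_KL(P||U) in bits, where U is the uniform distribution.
0.2427 bits

U(i) = 1/4 for all i

D_KL(P||U) = Σ P(x) log₂(P(x) / (1/4))
           = Σ P(x) log₂(P(x)) + log₂(4)
           = log₂(4) - H(P)

H(P) = -Σ P(x) log₂(P(x)):
  -P(1)·log₂(P(1)) = -(0.1786)·log₂(0.1786) = 0.44386
  -P(2)·log₂(P(2)) = -(0.0636)·log₂(0.0636) = 0.25280
  -P(3)·log₂(P(3)) = -(0.369)·log₂(0.369) = 0.53074
  -P(4)·log₂(P(4)) = -(0.3888)·log₂(0.3888) = 0.52990
H(P) = 0.44386 + 0.25280 + 0.53074 + 0.52990 = 1.75730 bits

log₂(4) = 2.00000 bits

D_KL(P||U) = 2.00000 - 1.75730 = 0.24270 ≈ 0.2427 bits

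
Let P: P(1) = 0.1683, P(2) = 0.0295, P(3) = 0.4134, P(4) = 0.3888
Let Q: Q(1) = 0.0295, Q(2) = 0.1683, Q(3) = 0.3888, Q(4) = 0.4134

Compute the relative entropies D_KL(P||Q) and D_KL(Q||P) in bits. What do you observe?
D_KL(P||Q) = 0.3509 bits, D_KL(Q||P) = 0.3509 bits. The two directions give the same value here, because Q is a self-inverse relabeling of P; in general KL divergence is asymmetric.

D_KL(P||Q) = Σ P(x) log₂(P(x)/Q(x))

Computing term by term:
  P(1)·log₂(P(1)/Q(1)) = 0.1683·log₂(0.1683/0.0295) = 0.42281
  P(2)·log₂(P(2)/Q(2)) = 0.0295·log₂(0.0295/0.1683) = -0.07411
  P(3)·log₂(P(3)/Q(3)) = 0.4134·log₂(0.4134/0.3888) = 0.03659
  P(4)·log₂(P(4)/Q(4)) = 0.3888·log₂(0.3888/0.4134) = -0.03441

D_KL(P||Q) = 0.42281 - 0.07411 + 0.03659 - 0.03441 = 0.35088 ≈ 0.3509 bits

D_KL(Q||P) = Σ Q(x) log₂(Q(x)/P(x))

Computing term by term:
  Q(1)·log₂(Q(1)/P(1)) = 0.0295·log₂(0.0295/0.1683) = -0.07411
  Q(2)·log₂(Q(2)/P(2)) = 0.1683·log₂(0.1683/0.0295) = 0.42281
  Q(3)·log₂(Q(3)/P(3)) = 0.3888·log₂(0.3888/0.4134) = -0.03441
  Q(4)·log₂(Q(4)/P(4)) = 0.4134·log₂(0.4134/0.3888) = 0.03659

D_KL(Q||P) = -0.07411 + 0.42281 - 0.03441 + 0.03659 = 0.35088 ≈ 0.3509 bits

These ARE equal here. Q is P with outcomes relabeled (Q(1) = P(2), Q(2) = P(1), Q(3) = P(4), Q(4) = P(3)) by a relabeling that is its own inverse, so the two sums contain exactly the same terms in a different order. This is a special case — KL divergence is not symmetric in general: D_KL(P||Q) ≠ D_KL(Q||P) for most P, Q.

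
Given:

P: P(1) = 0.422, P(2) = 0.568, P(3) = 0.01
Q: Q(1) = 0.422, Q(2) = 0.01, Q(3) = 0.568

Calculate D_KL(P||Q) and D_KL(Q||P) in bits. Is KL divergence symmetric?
D_KL(P||Q) = 3.2519 bits, D_KL(Q||P) = 3.2519 bits. The two values coincide for this particular pair, but no — KL divergence is not symmetric in general.

D_KL(P||Q) = Σ P(x) log₂(P(x)/Q(x))

Computing term by term:
  P(1)·log₂(P(1)/Q(1)) = 0.422·log₂(0.422/0.422) = 0.00000
  P(2)·log₂(P(2)/Q(2)) = 0.568·log₂(0.568/0.01) = 3.31020
  P(3)·log₂(P(3)/Q(3)) = 0.01·log₂(0.01/0.568) = -0.05828

D_KL(P||Q) = 0.00000 + 3.31020 - 0.05828 = 3.25192 ≈ 3.2519 bits

D_KL(Q||P) = Σ Q(x) log₂(Q(x)/P(x))

Computing term by term:
  Q(1)·log₂(Q(1)/P(1)) = 0.422·log₂(0.422/0.422) = 0.00000
  Q(2)·log₂(Q(2)/P(2)) = 0.01·log₂(0.01/0.568) = -0.05828
  Q(3)·log₂(Q(3)/P(3)) = 0.568·log₂(0.568/0.01) = 3.31020

D_KL(Q||P) = 0.00000 - 0.05828 + 3.31020 = 3.25192 ≈ 3.2519 bits

These ARE equal here. Q is P with outcomes relabeled (Q(2) = P(3), Q(3) = P(2)) by a relabeling that is its own inverse, so the two sums contain exactly the same terms in a different order. This is a special case — KL divergence is not symmetric in general: D_KL(P||Q) ≠ D_KL(Q||P) for most P, Q.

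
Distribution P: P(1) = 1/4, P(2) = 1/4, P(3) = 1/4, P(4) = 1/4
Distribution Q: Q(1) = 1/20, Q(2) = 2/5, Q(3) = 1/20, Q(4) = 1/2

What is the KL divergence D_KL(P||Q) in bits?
0.7414 bits

D_KL(P||Q) = Σ P(x) log₂(P(x)/Q(x))

Computing term by term:
  P(1)·log₂(P(1)/Q(1)) = (1/4)·log₂((1/4)/(1/20)) = 0.58048
  P(2)·log₂(P(2)/Q(2)) = (1/4)·log₂((1/4)/(2/5)) = -0.16952
  P(3)·log₂(P(3)/Q(3)) = (1/4)·log₂((1/4)/(1/20)) = 0.58048
  P(4)·log₂(P(4)/Q(4)) = (1/4)·log₂((1/4)/(1/2)) = -0.25000

D_KL(P||Q) = 0.58048 - 0.16952 + 0.58048 - 0.25000 = 0.74144 ≈ 0.7414 bits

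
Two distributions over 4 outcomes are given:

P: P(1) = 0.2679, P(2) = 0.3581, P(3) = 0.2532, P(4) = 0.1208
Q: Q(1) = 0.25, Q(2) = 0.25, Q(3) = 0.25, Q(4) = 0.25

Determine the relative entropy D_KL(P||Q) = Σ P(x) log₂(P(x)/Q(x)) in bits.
0.0903 bits

D_KL(P||Q) = Σ P(x) log₂(P(x)/Q(x))

Computing term by term:
  P(1)·log₂(P(1)/Q(1)) = 0.2679·log₂(0.2679/0.25) = 0.02673
  P(2)·log₂(P(2)/Q(2)) = 0.3581·log₂(0.3581/0.25) = 0.18565
  P(3)·log₂(P(3)/Q(3)) = 0.2532·log₂(0.2532/0.25) = 0.00465
  P(4)·log₂(P(4)/Q(4)) = 0.1208·log₂(0.1208/0.25) = -0.12676

D_KL(P||Q) = 0.02673 + 0.18565 + 0.00465 - 0.12676 = 0.09027 ≈ 0.0903 bits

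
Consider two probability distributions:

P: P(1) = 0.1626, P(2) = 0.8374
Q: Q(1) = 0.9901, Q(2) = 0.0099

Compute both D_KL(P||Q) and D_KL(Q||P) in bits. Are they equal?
D_KL(P||Q) = 4.9375 bits, D_KL(Q||P) = 2.5171 bits. No, they are not equal.

D_KL(P||Q) = Σ P(x) log₂(P(x)/Q(x))

Computing term by term:
  P(1)·log₂(P(1)/Q(1)) = 0.1626·log₂(0.1626/0.9901) = -0.42378
  P(2)·log₂(P(2)/Q(2)) = 0.8374·log₂(0.8374/0.0099) = 5.36132

D_KL(P||Q) = -0.42378 + 5.36132 = 4.93754 ≈ 4.9375 bits

D_KL(Q||P) = Σ Q(x) log₂(Q(x)/P(x))

Computing term by term:
  Q(1)·log₂(Q(1)/P(1)) = 0.9901·log₂(0.9901/0.1626) = 2.58045
  Q(2)·log₂(Q(2)/P(2)) = 0.0099·log₂(0.0099/0.8374) = -0.06338

D_KL(Q||P) = 2.58045 - 0.06338 = 2.51707 ≈ 2.5171 bits

These are NOT equal (difference: 2.4204 bits). KL divergence is asymmetric: D_KL(P||Q) ≠ D_KL(Q||P) in general.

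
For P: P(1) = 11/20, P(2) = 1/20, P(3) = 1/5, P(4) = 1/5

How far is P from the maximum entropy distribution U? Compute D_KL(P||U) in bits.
0.3808 bits

U(i) = 1/4 for all i

D_KL(P||U) = Σ P(x) log₂(P(x) / (1/4))
           = Σ P(x) log₂(P(x)) + log₂(4)
           = log₂(4) - H(P)

H(P) = -Σ P(x) log₂(P(x)):
  -P(1)·log₂(P(1)) = -(11/20)·log₂(11/20) = 0.47437
  -P(2)·log₂(P(2)) = -(1/20)·log₂(1/20) = 0.21610
  -P(3)·log₂(P(3)) = -(1/5)·log₂(1/5) = 0.46439
  -P(4)·log₂(P(4)) = -(1/5)·log₂(1/5) = 0.46439
H(P) = 0.47437 + 0.21610 + 0.46439 + 0.46439 = 1.61925 bits

log₂(4) = 2.00000 bits

D_KL(P||U) = 2.00000 - 1.61925 = 0.38075 ≈ 0.3808 bits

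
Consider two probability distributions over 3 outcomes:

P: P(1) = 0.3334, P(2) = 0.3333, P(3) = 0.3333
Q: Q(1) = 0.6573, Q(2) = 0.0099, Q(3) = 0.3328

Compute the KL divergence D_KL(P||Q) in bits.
1.3651 bits

D_KL(P||Q) = Σ P(x) log₂(P(x)/Q(x))

Computing term by term:
  P(1)·log₂(P(1)/Q(1)) = 0.3334·log₂(0.3334/0.6573) = -0.32650
  P(2)·log₂(P(2)/Q(2)) = 0.3333·log₂(0.3333/0.0099) = 1.69091
  P(3)·log₂(P(3)/Q(3)) = 0.3333·log₂(0.3333/0.3328) = 0.00072

D_KL(P||Q) = -0.32650 + 1.69091 + 0.00072 = 1.36513 ≈ 1.3651 bits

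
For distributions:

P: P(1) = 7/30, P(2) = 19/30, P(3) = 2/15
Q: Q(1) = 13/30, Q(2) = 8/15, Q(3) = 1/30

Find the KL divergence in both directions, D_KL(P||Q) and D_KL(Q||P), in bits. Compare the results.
D_KL(P||Q) = 0.2153 bits, D_KL(Q||P) = 0.1881 bits. D_KL(P||Q) is larger than D_KL(Q||P) by 0.0272 bits; the two directions differ.

D_KL(P||Q) = Σ P(x) log₂(P(x)/Q(x))

Computing term by term:
  P(1)·log₂(P(1)/Q(1)) = (7/30)·log₂((7/30)/(13/30)) = -0.20839
  P(2)·log₂(P(2)/Q(2)) = (19/30)·log₂((19/30)/(8/15)) = 0.15702
  P(3)·log₂(P(3)/Q(3)) = (2/15)·log₂((2/15)/(1/30)) = 0.26667

D_KL(P||Q) = -0.20839 + 0.15702 + 0.26667 = 0.21530 ≈ 0.2153 bits

D_KL(Q||P) = Σ Q(x) log₂(Q(x)/P(x))

Computing term by term:
  Q(1)·log₂(Q(1)/P(1)) = (13/30)·log₂((13/30)/(7/30)) = 0.38700
  Q(2)·log₂(Q(2)/P(2)) = (8/15)·log₂((8/15)/(19/30)) = -0.13223
  Q(3)·log₂(Q(3)/P(3)) = (1/30)·log₂((1/30)/(2/15)) = -0.06667

D_KL(Q||P) = 0.38700 - 0.13223 - 0.06667 = 0.18810 ≈ 0.1881 bits

These are NOT equal (difference: 0.0272 bits). KL divergence is asymmetric: D_KL(P||Q) ≠ D_KL(Q||P) in general.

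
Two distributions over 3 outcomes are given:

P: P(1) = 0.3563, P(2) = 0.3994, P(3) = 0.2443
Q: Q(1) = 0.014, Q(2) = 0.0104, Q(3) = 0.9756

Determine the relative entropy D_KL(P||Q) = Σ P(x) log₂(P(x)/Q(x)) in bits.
3.2779 bits

D_KL(P||Q) = Σ P(x) log₂(P(x)/Q(x))

Computing term by term:
  P(1)·log₂(P(1)/Q(1)) = 0.3563·log₂(0.3563/0.014) = 1.66378
  P(2)·log₂(P(2)/Q(2)) = 0.3994·log₂(0.3994/0.0104) = 2.10211
  P(3)·log₂(P(3)/Q(3)) = 0.2443·log₂(0.2443/0.9756) = -0.48802

D_KL(P||Q) = 1.66378 + 2.10211 - 0.48802 = 3.27787 ≈ 3.2779 bits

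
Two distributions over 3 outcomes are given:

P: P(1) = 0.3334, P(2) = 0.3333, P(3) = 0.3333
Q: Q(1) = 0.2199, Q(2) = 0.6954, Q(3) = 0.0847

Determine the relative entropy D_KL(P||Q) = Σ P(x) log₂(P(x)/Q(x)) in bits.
0.5053 bits

D_KL(P||Q) = Σ P(x) log₂(P(x)/Q(x))

Computing term by term:
  P(1)·log₂(P(1)/Q(1)) = 0.3334·log₂(0.3334/0.2199) = 0.20018
  P(2)·log₂(P(2)/Q(2)) = 0.3333·log₂(0.3333/0.6954) = -0.35364
  P(3)·log₂(P(3)/Q(3)) = 0.3333·log₂(0.3333/0.0847) = 0.65873

D_KL(P||Q) = 0.20018 - 0.35364 + 0.65873 = 0.50527 ≈ 0.5053 bits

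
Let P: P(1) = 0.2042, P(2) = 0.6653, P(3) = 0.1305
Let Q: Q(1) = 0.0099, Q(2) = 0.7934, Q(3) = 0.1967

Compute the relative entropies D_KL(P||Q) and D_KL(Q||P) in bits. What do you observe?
D_KL(P||Q) = 0.6454 bits, D_KL(Q||P) = 0.2748 bits. The two directions give different values (D_KL(P||Q) exceeds D_KL(Q||P) by 0.3706 bits): KL divergence is asymmetric.

D_KL(P||Q) = Σ P(x) log₂(P(x)/Q(x))

Computing term by term:
  P(1)·log₂(P(1)/Q(1)) = 0.2042·log₂(0.2042/0.0099) = 0.89162
  P(2)·log₂(P(2)/Q(2)) = 0.6653·log₂(0.6653/0.7934) = -0.16902
  P(3)·log₂(P(3)/Q(3)) = 0.1305·log₂(0.1305/0.1967) = -0.07725

D_KL(P||Q) = 0.89162 - 0.16902 - 0.07725 = 0.64535 ≈ 0.6454 bits

D_KL(Q||P) = Σ Q(x) log₂(Q(x)/P(x))

Computing term by term:
  Q(1)·log₂(Q(1)/P(1)) = 0.0099·log₂(0.0099/0.2042) = -0.04323
  Q(2)·log₂(Q(2)/P(2)) = 0.7934·log₂(0.7934/0.6653) = 0.20156
  Q(3)·log₂(Q(3)/P(3)) = 0.1967·log₂(0.1967/0.1305) = 0.11644

D_KL(Q||P) = -0.04323 + 0.20156 + 0.11644 = 0.27477 ≈ 0.2748 bits

These are NOT equal (difference: 0.3706 bits). KL divergence is asymmetric: D_KL(P||Q) ≠ D_KL(Q||P) in general.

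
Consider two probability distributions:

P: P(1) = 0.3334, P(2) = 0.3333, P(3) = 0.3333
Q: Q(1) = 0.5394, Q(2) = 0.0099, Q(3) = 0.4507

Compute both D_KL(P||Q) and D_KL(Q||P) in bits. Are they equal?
D_KL(P||Q) = 1.3144 bits, D_KL(Q||P) = 0.5204 bits. No, they are not equal.

D_KL(P||Q) = Σ P(x) log₂(P(x)/Q(x))

Computing term by term:
  P(1)·log₂(P(1)/Q(1)) = 0.3334·log₂(0.3334/0.5394) = -0.23141
  P(2)·log₂(P(2)/Q(2)) = 0.3333·log₂(0.3333/0.0099) = 1.69091
  P(3)·log₂(P(3)/Q(3)) = 0.3333·log₂(0.3333/0.4507) = -0.14510

D_KL(P||Q) = -0.23141 + 1.69091 - 0.14510 = 1.31440 ≈ 1.3144 bits

D_KL(Q||P) = Σ Q(x) log₂(Q(x)/P(x))

Computing term by term:
  Q(1)·log₂(Q(1)/P(1)) = 0.5394·log₂(0.5394/0.3334) = 0.37440
  Q(2)·log₂(Q(2)/P(2)) = 0.0099·log₂(0.0099/0.3333) = -0.05023
  Q(3)·log₂(Q(3)/P(3)) = 0.4507·log₂(0.4507/0.3333) = 0.19621

D_KL(Q||P) = 0.37440 - 0.05023 + 0.19621 = 0.52038 ≈ 0.5204 bits

These are NOT equal (difference: 0.7940 bits). KL divergence is asymmetric: D_KL(P||Q) ≠ D_KL(Q||P) in general.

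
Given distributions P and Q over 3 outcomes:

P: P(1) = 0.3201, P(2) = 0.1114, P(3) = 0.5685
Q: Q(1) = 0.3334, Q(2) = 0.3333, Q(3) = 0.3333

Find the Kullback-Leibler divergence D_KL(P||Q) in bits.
0.2430 bits

D_KL(P||Q) = Σ P(x) log₂(P(x)/Q(x))

Computing term by term:
  P(1)·log₂(P(1)/Q(1)) = 0.3201·log₂(0.3201/0.3334) = -0.01880
  P(2)·log₂(P(2)/Q(2)) = 0.1114·log₂(0.1114/0.3333) = -0.17613
  P(3)·log₂(P(3)/Q(3)) = 0.5685·log₂(0.5685/0.3333) = 0.43794

D_KL(P||Q) = -0.01880 - 0.17613 + 0.43794 = 0.24301 ≈ 0.2430 bits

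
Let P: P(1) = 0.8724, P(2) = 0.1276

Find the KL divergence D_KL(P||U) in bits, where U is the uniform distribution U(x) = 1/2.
0.4492 bits

U(i) = 1/2 for all i

D_KL(P||U) = Σ P(x) log₂(P(x) / (1/2))
           = Σ P(x) log₂(P(x)) + log₂(2)
           = log₂(2) - H(P)

H(P) = -Σ P(x) log₂(P(x)):
  -P(1)·log₂(P(1)) = -(0.8724)·log₂(0.8724) = 0.17181
  -P(2)·log₂(P(2)) = -(0.1276)·log₂(0.1276) = 0.37901
H(P) = 0.17181 + 0.37901 = 0.55082 bits

log₂(2) = 1.00000 bits

D_KL(P||U) = 1.00000 - 0.55082 = 0.44918 ≈ 0.4492 bits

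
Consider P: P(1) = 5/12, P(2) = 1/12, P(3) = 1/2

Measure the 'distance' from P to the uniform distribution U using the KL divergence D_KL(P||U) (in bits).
0.2600 bits

U(i) = 1/3 for all i

D_KL(P||U) = Σ P(x) log₂(P(x) / (1/3))
           = Σ P(x) log₂(P(x)) + log₂(3)
           = log₂(3) - H(P)

H(P) = -Σ P(x) log₂(P(x)):
  -P(1)·log₂(P(1)) = -(5/12)·log₂(5/12) = 0.52626
  -P(2)·log₂(P(2)) = -(1/12)·log₂(1/12) = 0.29875
  -P(3)·log₂(P(3)) = -(1/2)·log₂(1/2) = 0.50000
H(P) = 0.52626 + 0.29875 + 0.50000 = 1.32501 bits

log₂(3) = 1.58496 bits

D_KL(P||U) = 1.58496 - 1.32501 = 0.25995 ≈ 0.2600 bits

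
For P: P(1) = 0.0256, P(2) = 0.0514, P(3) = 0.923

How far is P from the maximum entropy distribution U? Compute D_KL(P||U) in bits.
1.1228 bits

U(i) = 1/3 for all i

D_KL(P||U) = Σ P(x) log₂(P(x) / (1/3))
           = Σ P(x) log₂(P(x)) + log₂(3)
           = log₂(3) - H(P)

H(P) = -Σ P(x) log₂(P(x)):
  -P(1)·log₂(P(1)) = -(0.0256)·log₂(0.0256) = 0.13537
  -P(2)·log₂(P(2)) = -(0.0514)·log₂(0.0514) = 0.22010
  -P(3)·log₂(P(3)) = -(0.923)·log₂(0.923) = 0.10670
H(P) = 0.13537 + 0.22010 + 0.10670 = 0.46217 bits

log₂(3) = 1.58496 bits

D_KL(P||U) = 1.58496 - 0.46217 = 1.12279 ≈ 1.1228 bits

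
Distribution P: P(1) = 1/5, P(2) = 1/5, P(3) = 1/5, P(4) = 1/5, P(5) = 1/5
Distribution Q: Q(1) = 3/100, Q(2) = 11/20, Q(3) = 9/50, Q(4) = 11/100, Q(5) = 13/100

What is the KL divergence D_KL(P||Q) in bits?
0.5827 bits

D_KL(P||Q) = Σ P(x) log₂(P(x)/Q(x))

Computing term by term:
  P(1)·log₂(P(1)/Q(1)) = (1/5)·log₂((1/5)/(3/100)) = 0.54739
  P(2)·log₂(P(2)/Q(2)) = (1/5)·log₂((1/5)/(11/20)) = -0.29189
  P(3)·log₂(P(3)/Q(3)) = (1/5)·log₂((1/5)/(9/50)) = 0.03040
  P(4)·log₂(P(4)/Q(4)) = (1/5)·log₂((1/5)/(11/100)) = 0.17250
  P(5)·log₂(P(5)/Q(5)) = (1/5)·log₂((1/5)/(13/100)) = 0.12430

D_KL(P||Q) = 0.54739 - 0.29189 + 0.03040 + 0.17250 + 0.12430 = 0.58270 ≈ 0.5827 bits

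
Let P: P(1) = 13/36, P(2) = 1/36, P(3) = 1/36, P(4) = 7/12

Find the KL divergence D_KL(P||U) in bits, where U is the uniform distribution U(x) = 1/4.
0.7285 bits

U(i) = 1/4 for all i

D_KL(P||U) = Σ P(x) log₂(P(x) / (1/4))
           = Σ P(x) log₂(P(x)) + log₂(4)
           = log₂(4) - H(P)

H(P) = -Σ P(x) log₂(P(x)):
  -P(1)·log₂(P(1)) = -(13/36)·log₂(13/36) = 0.53065
  -P(2)·log₂(P(2)) = -(1/36)·log₂(1/36) = 0.14361
  -P(3)·log₂(P(3)) = -(1/36)·log₂(1/36) = 0.14361
  -P(4)·log₂(P(4)) = -(7/12)·log₂(7/12) = 0.45360
H(P) = 0.53065 + 0.14361 + 0.14361 + 0.45360 = 1.27147 bits

log₂(4) = 2.00000 bits

D_KL(P||U) = 2.00000 - 1.27147 = 0.72853 ≈ 0.7285 bits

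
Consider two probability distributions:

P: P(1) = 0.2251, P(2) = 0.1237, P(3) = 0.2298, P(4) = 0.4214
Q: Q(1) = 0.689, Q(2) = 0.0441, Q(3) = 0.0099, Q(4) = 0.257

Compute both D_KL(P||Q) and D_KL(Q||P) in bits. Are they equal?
D_KL(P||Q) = 1.1640 bits, D_KL(Q||P) = 0.8181 bits. No, they are not equal.

D_KL(P||Q) = Σ P(x) log₂(P(x)/Q(x))

Computing term by term:
  P(1)·log₂(P(1)/Q(1)) = 0.2251·log₂(0.2251/0.689) = -0.36330
  P(2)·log₂(P(2)/Q(2)) = 0.1237·log₂(0.1237/0.0441) = 0.18406
  P(3)·log₂(P(3)/Q(3)) = 0.2298·log₂(0.2298/0.0099) = 1.04256
  P(4)·log₂(P(4)/Q(4)) = 0.4214·log₂(0.4214/0.257) = 0.30064

D_KL(P||Q) = -0.36330 + 0.18406 + 1.04256 + 0.30064 = 1.16396 ≈ 1.1640 bits

D_KL(Q||P) = Σ Q(x) log₂(Q(x)/P(x))

Computing term by term:
  Q(1)·log₂(Q(1)/P(1)) = 0.689·log₂(0.689/0.2251) = 1.11200
  Q(2)·log₂(Q(2)/P(2)) = 0.0441·log₂(0.0441/0.1237) = -0.06562
  Q(3)·log₂(Q(3)/P(3)) = 0.0099·log₂(0.0099/0.2298) = -0.04491
  Q(4)·log₂(Q(4)/P(4)) = 0.257·log₂(0.257/0.4214) = -0.18335

D_KL(Q||P) = 1.11200 - 0.06562 - 0.04491 - 0.18335 = 0.81812 ≈ 0.8181 bits

These are NOT equal (difference: 0.3459 bits). KL divergence is asymmetric: D_KL(P||Q) ≠ D_KL(Q||P) in general.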